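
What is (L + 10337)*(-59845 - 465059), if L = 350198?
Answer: -189246263640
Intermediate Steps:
(L + 10337)*(-59845 - 465059) = (350198 + 10337)*(-59845 - 465059) = 360535*(-524904) = -189246263640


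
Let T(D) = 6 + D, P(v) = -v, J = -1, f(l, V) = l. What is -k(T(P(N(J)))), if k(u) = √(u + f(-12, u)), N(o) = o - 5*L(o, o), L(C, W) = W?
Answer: -I*√10 ≈ -3.1623*I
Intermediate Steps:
N(o) = -4*o (N(o) = o - 5*o = -4*o)
k(u) = √(-12 + u) (k(u) = √(u - 12) = √(-12 + u))
-k(T(P(N(J)))) = -√(-12 + (6 - (-4)*(-1))) = -√(-12 + (6 - 1*4)) = -√(-12 + (6 - 4)) = -√(-12 + 2) = -√(-10) = -I*√10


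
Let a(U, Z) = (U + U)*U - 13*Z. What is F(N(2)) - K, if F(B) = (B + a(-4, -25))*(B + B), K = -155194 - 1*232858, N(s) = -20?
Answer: 374572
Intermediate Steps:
a(U, Z) = -13*Z + 2*U² (a(U, Z) = (2*U)*U - 13*Z = 2*U² - 13*Z = -13*Z + 2*U²)
K = -388052 (K = -155194 - 232858 = -388052)
F(B) = 2*B*(357 + B) (F(B) = (B + (-13*(-25) + 2*(-4)²))*(B + B) = (B + (325 + 2*16))*(2*B) = (B + (325 + 32))*(2*B) = (B + 357)*(2*B) = (357 + B)*(2*B) = 2*B*(357 + B))
F(N(2)) - K = 2*(-20)*(357 - 20) - 1*(-388052) = 2*(-20)*337 + 388052 = -13480 + 388052 = 374572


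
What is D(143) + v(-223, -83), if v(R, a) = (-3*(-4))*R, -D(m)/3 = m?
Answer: -3105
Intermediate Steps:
D(m) = -3*m
v(R, a) = 12*R
D(143) + v(-223, -83) = -3*143 + 12*(-223) = -429 - 2676 = -3105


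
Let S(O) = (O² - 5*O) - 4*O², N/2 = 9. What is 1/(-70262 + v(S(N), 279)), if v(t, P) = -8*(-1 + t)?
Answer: -1/61758 ≈ -1.6192e-5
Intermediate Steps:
N = 18 (N = 2*9 = 18)
S(O) = -5*O - 3*O²
v(t, P) = 8 - 8*t
1/(-70262 + v(S(N), 279)) = 1/(-70262 + (8 - (-8)*18*(5 + 3*18))) = 1/(-70262 + (8 - (-8)*18*(5 + 54))) = 1/(-70262 + (8 - (-8)*18*59)) = 1/(-70262 + (8 - 8*(-1062))) = 1/(-70262 + (8 + 8496)) = 1/(-70262 + 8504) = 1/(-61758) = -1/61758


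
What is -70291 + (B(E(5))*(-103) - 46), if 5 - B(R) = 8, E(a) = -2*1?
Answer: -70028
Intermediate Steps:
E(a) = -2
B(R) = -3 (B(R) = 5 - 1*8 = 5 - 8 = -3)
-70291 + (B(E(5))*(-103) - 46) = -70291 + (-3*(-103) - 46) = -70291 + (309 - 46) = -70291 + 263 = -70028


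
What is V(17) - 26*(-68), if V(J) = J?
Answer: 1785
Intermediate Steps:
V(17) - 26*(-68) = 17 - 26*(-68) = 17 + 1768 = 1785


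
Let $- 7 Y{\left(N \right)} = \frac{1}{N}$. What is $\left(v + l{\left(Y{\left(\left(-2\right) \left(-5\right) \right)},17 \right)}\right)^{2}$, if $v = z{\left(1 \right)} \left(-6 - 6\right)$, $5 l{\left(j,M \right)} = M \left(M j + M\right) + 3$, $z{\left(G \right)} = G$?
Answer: $\frac{254434401}{122500} \approx 2077.0$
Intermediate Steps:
$Y{\left(N \right)} = - \frac{1}{7 N}$
$l{\left(j,M \right)} = \frac{3}{5} + \frac{M \left(M + M j\right)}{5}$ ($l{\left(j,M \right)} = \frac{M \left(M j + M\right) + 3}{5} = \frac{M \left(M + M j\right) + 3}{5} = \frac{3 + M \left(M + M j\right)}{5} = \frac{3}{5} + \frac{M \left(M + M j\right)}{5}$)
$v = -12$ ($v = 1 \left(-6 - 6\right) = 1 \left(-12\right) = -12$)
$\left(v + l{\left(Y{\left(\left(-2\right) \left(-5\right) \right)},17 \right)}\right)^{2} = \left(-12 + \left(\frac{3}{5} + \frac{17^{2}}{5} + \frac{- \frac{1}{7 \left(\left(-2\right) \left(-5\right)\right)} 17^{2}}{5}\right)\right)^{2} = \left(-12 + \left(\frac{3}{5} + \frac{1}{5} \cdot 289 + \frac{1}{5} \left(- \frac{1}{7 \cdot 10}\right) 289\right)\right)^{2} = \left(-12 + \left(\frac{3}{5} + \frac{289}{5} + \frac{1}{5} \left(\left(- \frac{1}{7}\right) \frac{1}{10}\right) 289\right)\right)^{2} = \left(-12 + \left(\frac{3}{5} + \frac{289}{5} + \frac{1}{5} \left(- \frac{1}{70}\right) 289\right)\right)^{2} = \left(-12 + \left(\frac{3}{5} + \frac{289}{5} - \frac{289}{350}\right)\right)^{2} = \left(-12 + \frac{20151}{350}\right)^{2} = \left(\frac{15951}{350}\right)^{2} = \frac{254434401}{122500}$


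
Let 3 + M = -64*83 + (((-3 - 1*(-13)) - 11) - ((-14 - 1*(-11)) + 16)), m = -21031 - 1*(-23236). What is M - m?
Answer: -7534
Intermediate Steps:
m = 2205 (m = -21031 + 23236 = 2205)
M = -5329 (M = -3 + (-64*83 + (((-3 - 1*(-13)) - 11) - ((-14 - 1*(-11)) + 16))) = -3 + (-5312 + (((-3 + 13) - 11) - ((-14 + 11) + 16))) = -3 + (-5312 + ((10 - 11) - (-3 + 16))) = -3 + (-5312 + (-1 - 1*13)) = -3 + (-5312 + (-1 - 13)) = -3 + (-5312 - 14) = -3 - 5326 = -5329)
M - m = -5329 - 1*2205 = -5329 - 2205 = -7534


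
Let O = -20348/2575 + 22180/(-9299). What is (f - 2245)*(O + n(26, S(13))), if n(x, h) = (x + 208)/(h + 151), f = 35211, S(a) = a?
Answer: -286762449203837/981741925 ≈ -2.9210e+5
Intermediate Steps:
O = -246329552/23944925 (O = -20348*1/2575 + 22180*(-1/9299) = -20348/2575 - 22180/9299 = -246329552/23944925 ≈ -10.287)
n(x, h) = (208 + x)/(151 + h)
(f - 2245)*(O + n(26, S(13))) = (35211 - 2245)*(-246329552/23944925 + (208 + 26)/(151 + 13)) = 32966*(-246329552/23944925 + 234/164) = 32966*(-246329552/23944925 + (1/164)*234) = 32966*(-246329552/23944925 + 117/82) = 32966*(-17397467039/1963483850) = -286762449203837/981741925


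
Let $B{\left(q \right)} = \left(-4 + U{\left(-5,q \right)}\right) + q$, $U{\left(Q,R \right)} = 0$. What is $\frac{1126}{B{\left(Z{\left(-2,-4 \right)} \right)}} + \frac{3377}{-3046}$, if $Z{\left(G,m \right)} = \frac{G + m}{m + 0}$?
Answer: $- \frac{6876477}{15230} \approx -451.51$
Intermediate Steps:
$Z{\left(G,m \right)} = \frac{G + m}{m}$
$B{\left(q \right)} = -4 + q$ ($B{\left(q \right)} = \left(-4 + 0\right) + q = -4 + q$)
$\frac{1126}{B{\left(Z{\left(-2,-4 \right)} \right)}} + \frac{3377}{-3046} = \frac{1126}{-4 + \frac{-2 - 4}{-4}} + \frac{3377}{-3046} = \frac{1126}{-4 - - \frac{3}{2}} + 3377 \left(- \frac{1}{3046}\right) = \frac{1126}{-4 + \frac{3}{2}} - \frac{3377}{3046} = \frac{1126}{- \frac{5}{2}} - \frac{3377}{3046} = 1126 \left(- \frac{2}{5}\right) - \frac{3377}{3046} = - \frac{2252}{5} - \frac{3377}{3046} = - \frac{6876477}{15230}$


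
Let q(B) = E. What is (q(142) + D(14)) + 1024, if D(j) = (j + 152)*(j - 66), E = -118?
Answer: -7726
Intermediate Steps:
q(B) = -118
D(j) = (-66 + j)*(152 + j) (D(j) = (152 + j)*(-66 + j) = (-66 + j)*(152 + j))
(q(142) + D(14)) + 1024 = (-118 + (-10032 + 14² + 86*14)) + 1024 = (-118 + (-10032 + 196 + 1204)) + 1024 = (-118 - 8632) + 1024 = -8750 + 1024 = -7726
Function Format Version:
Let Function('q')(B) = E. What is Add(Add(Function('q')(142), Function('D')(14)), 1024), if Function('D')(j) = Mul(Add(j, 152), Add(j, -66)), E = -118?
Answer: -7726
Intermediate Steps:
Function('q')(B) = -118
Function('D')(j) = Mul(Add(-66, j), Add(152, j)) (Function('D')(j) = Mul(Add(152, j), Add(-66, j)) = Mul(Add(-66, j), Add(152, j)))
Add(Add(Function('q')(142), Function('D')(14)), 1024) = Add(Add(-118, Add(-10032, Pow(14, 2), Mul(86, 14))), 1024) = Add(Add(-118, Add(-10032, 196, 1204)), 1024) = Add(Add(-118, -8632), 1024) = Add(-8750, 1024) = -7726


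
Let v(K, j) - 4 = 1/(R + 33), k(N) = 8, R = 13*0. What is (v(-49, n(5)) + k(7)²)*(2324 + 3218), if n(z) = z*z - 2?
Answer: 12441790/33 ≈ 3.7702e+5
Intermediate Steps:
R = 0
n(z) = -2 + z² (n(z) = z² - 2 = -2 + z²)
v(K, j) = 133/33 (v(K, j) = 4 + 1/(0 + 33) = 4 + 1/33 = 133/33)
(v(-49, n(5)) + k(7)²)*(2324 + 3218) = (133/33 + 8²)*(2324 + 3218) = (133/33 + 64)*5542 = (2245/33)*5542 = 12441790/33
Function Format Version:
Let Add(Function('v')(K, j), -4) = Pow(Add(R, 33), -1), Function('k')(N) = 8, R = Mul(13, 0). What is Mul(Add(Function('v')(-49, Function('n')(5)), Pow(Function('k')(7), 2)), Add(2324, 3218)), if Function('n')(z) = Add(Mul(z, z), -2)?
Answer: Rational(12441790, 33) ≈ 3.7702e+5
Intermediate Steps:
R = 0
Function('n')(z) = Add(-2, Pow(z, 2)) (Function('n')(z) = Add(Pow(z, 2), -2) = Add(-2, Pow(z, 2)))
Function('v')(K, j) = Rational(133, 33) (Function('v')(K, j) = Add(4, Pow(Add(0, 33), -1)) = Add(4, Pow(33, -1)) = Add(4, Rational(1, 33)) = Rational(133, 33))
Mul(Add(Function('v')(-49, Function('n')(5)), Pow(Function('k')(7), 2)), Add(2324, 3218)) = Mul(Add(Rational(133, 33), Pow(8, 2)), Add(2324, 3218)) = Mul(Add(Rational(133, 33), 64), 5542) = Mul(Rational(2245, 33), 5542) = Rational(12441790, 33)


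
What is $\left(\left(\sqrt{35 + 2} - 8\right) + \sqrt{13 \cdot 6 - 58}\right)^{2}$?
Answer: $\left(-8 + \sqrt{37} + 2 \sqrt{5}\right)^{2} \approx 6.5275$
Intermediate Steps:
$\left(\left(\sqrt{35 + 2} - 8\right) + \sqrt{13 \cdot 6 - 58}\right)^{2} = \left(\left(\sqrt{37} - 8\right) + \sqrt{78 - 58}\right)^{2} = \left(\left(-8 + \sqrt{37}\right) + \sqrt{20}\right)^{2} = \left(\left(-8 + \sqrt{37}\right) + 2 \sqrt{5}\right)^{2} = \left(-8 + \sqrt{37} + 2 \sqrt{5}\right)^{2}$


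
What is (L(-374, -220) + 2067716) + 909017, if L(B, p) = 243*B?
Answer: 2885851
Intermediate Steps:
(L(-374, -220) + 2067716) + 909017 = (243*(-374) + 2067716) + 909017 = (-90882 + 2067716) + 909017 = 1976834 + 909017 = 2885851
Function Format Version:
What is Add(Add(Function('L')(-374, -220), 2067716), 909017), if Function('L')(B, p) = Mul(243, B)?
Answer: 2885851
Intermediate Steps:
Add(Add(Function('L')(-374, -220), 2067716), 909017) = Add(Add(Mul(243, -374), 2067716), 909017) = Add(Add(-90882, 2067716), 909017) = Add(1976834, 909017) = 2885851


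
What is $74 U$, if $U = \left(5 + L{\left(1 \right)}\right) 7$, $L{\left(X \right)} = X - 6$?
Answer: $0$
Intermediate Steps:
$L{\left(X \right)} = -6 + X$ ($L{\left(X \right)} = X - 6 = -6 + X$)
$U = 0$ ($U = \left(5 + \left(-6 + 1\right)\right) 7 = \left(5 - 5\right) 7 = 0 \cdot 7 = 0$)
$74 U = 74 \cdot 0 = 0$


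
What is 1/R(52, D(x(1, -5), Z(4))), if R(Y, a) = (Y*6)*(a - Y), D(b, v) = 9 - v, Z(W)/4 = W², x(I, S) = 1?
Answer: -1/33384 ≈ -2.9954e-5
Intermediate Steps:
Z(W) = 4*W²
R(Y, a) = 6*Y*(a - Y) (R(Y, a) = (6*Y)*(a - Y) = 6*Y*(a - Y))
1/R(52, D(x(1, -5), Z(4))) = 1/(6*52*((9 - 4*4²) - 1*52)) = 1/(6*52*((9 - 4*16) - 52)) = 1/(6*52*((9 - 1*64) - 52)) = 1/(6*52*((9 - 64) - 52)) = 1/(6*52*(-55 - 52)) = 1/(6*52*(-107)) = 1/(-33384) = -1/33384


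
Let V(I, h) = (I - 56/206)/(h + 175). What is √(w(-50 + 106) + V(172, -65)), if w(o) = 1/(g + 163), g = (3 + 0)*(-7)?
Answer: √8386767790/73130 ≈ 1.2523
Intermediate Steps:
V(I, h) = (-28/103 + I)/(175 + h) (V(I, h) = (I - 56*1/206)/(175 + h) = (I - 28/103)/(175 + h) = (-28/103 + I)/(175 + h))
g = -21 (g = 3*(-7) = -21)
w(o) = 1/142 (w(o) = 1/(-21 + 163) = 1/142)
√(w(-50 + 106) + V(172, -65)) = √(1/142 + (-28/103 + 172)/(175 - 65)) = √(1/142 + (17688/103)/110) = √(1/142 + (1/110)*(17688/103)) = √(1/142 + 804/515) = √(114683/73130) = √8386767790/73130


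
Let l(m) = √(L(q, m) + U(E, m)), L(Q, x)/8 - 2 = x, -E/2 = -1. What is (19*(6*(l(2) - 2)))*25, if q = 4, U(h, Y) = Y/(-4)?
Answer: -5700 + 4275*√14 ≈ 10296.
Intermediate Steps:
E = 2 (E = -2*(-1) = 2)
U(h, Y) = -Y/4 (U(h, Y) = Y*(-¼) = -Y/4)
L(Q, x) = 16 + 8*x
l(m) = √(16 + 31*m/4) (l(m) = √((16 + 8*m) - m/4) = √(16 + 31*m/4))
(19*(6*(l(2) - 2)))*25 = (19*(6*(√(64 + 31*2)/2 - 2)))*25 = (19*(6*(√(64 + 62)/2 - 2)))*25 = (19*(6*(√126/2 - 2)))*25 = (19*(6*((3*√14)/2 - 2)))*25 = (19*(6*(3*√14/2 - 2)))*25 = (19*(6*(-2 + 3*√14/2)))*25 = (19*(-12 + 9*√14))*25 = (-228 + 171*√14)*25 = -5700 + 4275*√14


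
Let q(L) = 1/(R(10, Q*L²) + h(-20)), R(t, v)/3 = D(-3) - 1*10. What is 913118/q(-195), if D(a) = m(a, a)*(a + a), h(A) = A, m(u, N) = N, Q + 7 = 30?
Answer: 3652472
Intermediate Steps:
Q = 23 (Q = -7 + 30 = 23)
D(a) = 2*a² (D(a) = a*(a + a) = a*(2*a) = 2*a²)
R(t, v) = 24 (R(t, v) = 3*(2*(-3)² - 1*10) = 3*(2*9 - 10) = 3*(18 - 10) = 3*8 = 24)
q(L) = ¼ (q(L) = 1/(24 - 20) = 1/4 = ¼)
913118/q(-195) = 913118/(¼) = 913118*4 = 3652472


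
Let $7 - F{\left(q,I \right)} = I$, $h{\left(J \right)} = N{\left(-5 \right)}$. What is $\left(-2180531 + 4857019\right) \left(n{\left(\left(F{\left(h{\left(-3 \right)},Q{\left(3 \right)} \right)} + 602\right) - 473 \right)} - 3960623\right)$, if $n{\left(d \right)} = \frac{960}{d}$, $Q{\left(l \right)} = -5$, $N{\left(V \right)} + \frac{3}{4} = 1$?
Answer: $- \frac{498225460328968}{47} \approx -1.0601 \cdot 10^{13}$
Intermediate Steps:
$N{\left(V \right)} = \frac{1}{4}$ ($N{\left(V \right)} = - \frac{3}{4} + 1 = \frac{1}{4}$)
$h{\left(J \right)} = \frac{1}{4}$
$F{\left(q,I \right)} = 7 - I$
$\left(-2180531 + 4857019\right) \left(n{\left(\left(F{\left(h{\left(-3 \right)},Q{\left(3 \right)} \right)} + 602\right) - 473 \right)} - 3960623\right) = \left(-2180531 + 4857019\right) \left(\frac{960}{\left(\left(7 - -5\right) + 602\right) - 473} - 3960623\right) = 2676488 \left(\frac{960}{\left(\left(7 + 5\right) + 602\right) - 473} - 3960623\right) = 2676488 \left(\frac{960}{\left(12 + 602\right) - 473} - 3960623\right) = 2676488 \left(\frac{960}{614 - 473} - 3960623\right) = 2676488 \left(\frac{960}{141} - 3960623\right) = 2676488 \left(960 \cdot \frac{1}{141} - 3960623\right) = 2676488 \left(\frac{320}{47} - 3960623\right) = 2676488 \left(- \frac{186148961}{47}\right) = - \frac{498225460328968}{47}$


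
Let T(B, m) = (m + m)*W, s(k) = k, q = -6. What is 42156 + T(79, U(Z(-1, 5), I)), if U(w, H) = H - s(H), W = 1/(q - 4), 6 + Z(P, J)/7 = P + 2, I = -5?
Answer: 42156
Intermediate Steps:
Z(P, J) = -28 + 7*P (Z(P, J) = -42 + 7*(P + 2) = -42 + 7*(2 + P) = -42 + (14 + 7*P) = -28 + 7*P)
W = -⅒ (W = 1/(-6 - 4) = 1/(-10) = -⅒ ≈ -0.10000)
U(w, H) = 0 (U(w, H) = H - H = 0)
T(B, m) = -m/5 (T(B, m) = (m + m)*(-⅒) = (2*m)*(-⅒) = -m/5)
42156 + T(79, U(Z(-1, 5), I)) = 42156 - ⅕*0 = 42156 + 0 = 42156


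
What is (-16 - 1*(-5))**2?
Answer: 121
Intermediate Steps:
(-16 - 1*(-5))**2 = (-16 + 5)**2 = (-11)**2 = 121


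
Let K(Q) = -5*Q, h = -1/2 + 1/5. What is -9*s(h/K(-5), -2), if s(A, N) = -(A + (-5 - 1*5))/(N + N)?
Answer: 22527/1000 ≈ 22.527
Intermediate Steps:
h = -3/10 (h = -1*½ + 1*(⅕) = -½ + ⅕ = -3/10 ≈ -0.30000)
s(A, N) = -(-10 + A)/(2*N) (s(A, N) = -(A + (-5 - 5))/(2*N) = -(A - 10)*1/(2*N) = -(-10 + A)*1/(2*N) = -(-10 + A)/(2*N))
-9*s(h/K(-5), -2) = -9*(10 - (-3)/(10*((-5*(-5)))))/(2*(-2)) = -9*(-1)*(10 - (-3)/(10*25))/(2*2) = -9*(-1)*(10 - 1*(-3/250))/(2*2) = -9*(-1)*(10 + 3/250)/(2*2) = -9*(-1)*2503/(2*2*250) = -9*(-2503/1000) = 22527/1000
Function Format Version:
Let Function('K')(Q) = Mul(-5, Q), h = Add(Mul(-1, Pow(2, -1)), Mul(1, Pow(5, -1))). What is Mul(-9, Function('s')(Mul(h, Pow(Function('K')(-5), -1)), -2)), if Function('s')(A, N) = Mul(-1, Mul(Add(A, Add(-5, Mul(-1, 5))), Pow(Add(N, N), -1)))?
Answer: Rational(22527, 1000) ≈ 22.527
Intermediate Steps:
h = Rational(-3, 10) (h = Add(Mul(-1, Rational(1, 2)), Mul(1, Rational(1, 5))) = Add(Rational(-1, 2), Rational(1, 5)) = Rational(-3, 10) ≈ -0.30000)
Function('s')(A, N) = Mul(Rational(-1, 2), Pow(N, -1), Add(-10, A)) (Function('s')(A, N) = Mul(-1, Mul(Add(A, Add(-5, -5)), Pow(Mul(2, N), -1))) = Mul(-1, Mul(Add(A, -10), Mul(Rational(1, 2), Pow(N, -1)))) = Mul(-1, Mul(Add(-10, A), Mul(Rational(1, 2), Pow(N, -1)))) = Mul(-1, Mul(Rational(1, 2), Pow(N, -1), Add(-10, A))) = Mul(Rational(-1, 2), Pow(N, -1), Add(-10, A)))
Mul(-9, Function('s')(Mul(h, Pow(Function('K')(-5), -1)), -2)) = Mul(-9, Mul(Rational(1, 2), Pow(-2, -1), Add(10, Mul(-1, Mul(Rational(-3, 10), Pow(Mul(-5, -5), -1)))))) = Mul(-9, Mul(Rational(1, 2), Rational(-1, 2), Add(10, Mul(-1, Mul(Rational(-3, 10), Pow(25, -1)))))) = Mul(-9, Mul(Rational(1, 2), Rational(-1, 2), Add(10, Mul(-1, Mul(Rational(-3, 10), Rational(1, 25)))))) = Mul(-9, Mul(Rational(1, 2), Rational(-1, 2), Add(10, Mul(-1, Rational(-3, 250))))) = Mul(-9, Mul(Rational(1, 2), Rational(-1, 2), Add(10, Rational(3, 250)))) = Mul(-9, Mul(Rational(1, 2), Rational(-1, 2), Rational(2503, 250))) = Mul(-9, Rational(-2503, 1000)) = Rational(22527, 1000)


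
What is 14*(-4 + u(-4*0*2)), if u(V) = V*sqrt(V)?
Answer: -56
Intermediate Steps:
u(V) = V**(3/2)
14*(-4 + u(-4*0*2)) = 14*(-4 + (-4*0*2)**(3/2)) = 14*(-4 + (0*2)**(3/2)) = 14*(-4 + 0**(3/2)) = 14*(-4 + 0) = 14*(-4) = -56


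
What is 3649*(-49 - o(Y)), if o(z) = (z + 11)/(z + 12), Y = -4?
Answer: -1455951/8 ≈ -1.8199e+5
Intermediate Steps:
o(z) = (11 + z)/(12 + z)
3649*(-49 - o(Y)) = 3649*(-49 - (11 - 4)/(12 - 4)) = 3649*(-49 - 7/8) = 3649*(-399/8) = -1455951/8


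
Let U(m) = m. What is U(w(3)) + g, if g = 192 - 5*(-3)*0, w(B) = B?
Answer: 195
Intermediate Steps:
g = 192 (g = 192 - (-15)*0 = 192 - 1*0 = 192 + 0 = 192)
U(w(3)) + g = 3 + 192 = 195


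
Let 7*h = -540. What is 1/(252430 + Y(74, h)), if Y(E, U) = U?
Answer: 7/1766470 ≈ 3.9627e-6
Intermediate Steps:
h = -540/7 (h = (1/7)*(-540) = -540/7 ≈ -77.143)
1/(252430 + Y(74, h)) = 1/(252430 - 540/7) = 1/(1766470/7) = 7/1766470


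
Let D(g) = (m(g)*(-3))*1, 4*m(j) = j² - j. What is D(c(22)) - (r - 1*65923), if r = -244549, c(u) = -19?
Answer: 310187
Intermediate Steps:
m(j) = -j/4 + j²/4 (m(j) = (j² - j)/4 = -j/4 + j²/4)
D(g) = -3*g*(-1 + g)/4 (D(g) = ((g*(-1 + g)/4)*(-3))*1 = -3*g*(-1 + g)/4*1 = -3*g*(-1 + g)/4)
D(c(22)) - (r - 1*65923) = (¾)*(-19)*(1 - 1*(-19)) - (-244549 - 1*65923) = (¾)*(-19)*(1 + 19) - (-244549 - 65923) = (¾)*(-19)*20 - 1*(-310472) = -285 + 310472 = 310187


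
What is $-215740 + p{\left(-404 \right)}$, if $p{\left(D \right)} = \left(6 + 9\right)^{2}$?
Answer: $-215515$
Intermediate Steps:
$p{\left(D \right)} = 225$ ($p{\left(D \right)} = 15^{2} = 225$)
$-215740 + p{\left(-404 \right)} = -215740 + 225 = -215515$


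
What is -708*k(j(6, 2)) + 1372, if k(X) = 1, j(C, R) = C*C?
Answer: 664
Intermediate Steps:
j(C, R) = C**2
-708*k(j(6, 2)) + 1372 = -708*1 + 1372 = -708 + 1372 = 664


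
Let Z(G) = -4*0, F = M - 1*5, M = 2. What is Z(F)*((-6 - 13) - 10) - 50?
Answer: -50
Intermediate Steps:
F = -3 (F = 2 - 1*5 = 2 - 5 = -3)
Z(G) = 0
Z(F)*((-6 - 13) - 10) - 50 = 0*((-6 - 13) - 10) - 50 = 0*(-19 - 10) - 50 = 0*(-29) - 50 = 0 - 50 = -50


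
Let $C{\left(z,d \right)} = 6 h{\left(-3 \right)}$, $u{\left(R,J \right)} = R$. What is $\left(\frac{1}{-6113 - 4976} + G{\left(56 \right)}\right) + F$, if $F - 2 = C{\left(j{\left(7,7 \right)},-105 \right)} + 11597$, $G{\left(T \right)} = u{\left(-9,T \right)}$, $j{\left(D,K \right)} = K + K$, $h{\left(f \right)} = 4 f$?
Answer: $\frac{127723101}{11089} \approx 11518.0$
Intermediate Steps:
$j{\left(D,K \right)} = 2 K$
$C{\left(z,d \right)} = -72$ ($C{\left(z,d \right)} = 6 \cdot 4 \left(-3\right) = 6 \left(-12\right) = -72$)
$G{\left(T \right)} = -9$
$F = 11527$ ($F = 2 + \left(-72 + 11597\right) = 2 + 11525 = 11527$)
$\left(\frac{1}{-6113 - 4976} + G{\left(56 \right)}\right) + F = \left(\frac{1}{-6113 - 4976} - 9\right) + 11527 = \left(\frac{1}{-11089} - 9\right) + 11527 = \left(- \frac{1}{11089} - 9\right) + 11527 = - \frac{99802}{11089} + 11527 = \frac{127723101}{11089}$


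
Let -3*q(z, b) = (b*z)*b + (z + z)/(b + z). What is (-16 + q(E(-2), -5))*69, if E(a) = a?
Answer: 230/7 ≈ 32.857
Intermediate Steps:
q(z, b) = -2*z/(3*(b + z)) - z*b²/3 (q(z, b) = -((b*z)*b + (z + z)/(b + z))/3 = -(z*b² + (2*z)/(b + z))/3 = -(z*b² + 2*z/(b + z))/3 = -2*z/(3*(b + z)) - z*b²/3)
(-16 + q(E(-2), -5))*69 = (-16 - 1*(-2)*(2 + (-5)³ - 2*(-5)²)/(3*(-5) + 3*(-2)))*69 = (-16 - 1*(-2)*(2 - 125 - 2*25)/(-15 - 6))*69 = (-16 - 1*(-2)*(2 - 125 - 50)/(-21))*69 = (-16 - 1*(-2)*(-1/21)*(-173))*69 = (-16 + 346/21)*69 = (10/21)*69 = 230/7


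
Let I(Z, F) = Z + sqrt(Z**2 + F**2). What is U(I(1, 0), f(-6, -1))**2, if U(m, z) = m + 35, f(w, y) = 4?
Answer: 1369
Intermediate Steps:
I(Z, F) = Z + sqrt(F**2 + Z**2)
U(m, z) = 35 + m
U(I(1, 0), f(-6, -1))**2 = (35 + (1 + sqrt(0**2 + 1**2)))**2 = (35 + (1 + sqrt(0 + 1)))**2 = (35 + (1 + sqrt(1)))**2 = (35 + (1 + 1))**2 = (35 + 2)**2 = 37**2 = 1369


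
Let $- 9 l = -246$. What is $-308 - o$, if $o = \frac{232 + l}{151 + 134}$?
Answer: $- \frac{264118}{855} \approx -308.91$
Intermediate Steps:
$l = \frac{82}{3}$ ($l = \left(- \frac{1}{9}\right) \left(-246\right) = \frac{82}{3} \approx 27.333$)
$o = \frac{778}{855}$ ($o = \frac{232 + \frac{82}{3}}{151 + 134} = \frac{778}{3 \cdot 285} = \frac{778}{3} \cdot \frac{1}{285} = \frac{778}{855} \approx 0.90994$)
$-308 - o = -308 - \frac{778}{855} = - \frac{264118}{855}$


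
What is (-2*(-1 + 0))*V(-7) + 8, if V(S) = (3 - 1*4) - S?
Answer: 20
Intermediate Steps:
V(S) = -1 - S (V(S) = (3 - 4) - S = -1 - S)
(-2*(-1 + 0))*V(-7) + 8 = (-2*(-1 + 0))*(-1 - 1*(-7)) + 8 = (-2*(-1))*(-1 + 7) + 8 = 2*6 + 8 = 12 + 8 = 20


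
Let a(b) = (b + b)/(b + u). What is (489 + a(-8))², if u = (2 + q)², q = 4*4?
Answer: 1492045129/6241 ≈ 2.3907e+5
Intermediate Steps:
q = 16
u = 324 (u = (2 + 16)² = 18² = 324)
a(b) = 2*b/(324 + b) (a(b) = (b + b)/(b + 324) = (2*b)/(324 + b) = 2*b/(324 + b))
(489 + a(-8))² = (489 + 2*(-8)/(324 - 8))² = (489 + 2*(-8)/316)² = (489 + 2*(-8)*(1/316))² = (489 - 4/79)² = (38627/79)² = 1492045129/6241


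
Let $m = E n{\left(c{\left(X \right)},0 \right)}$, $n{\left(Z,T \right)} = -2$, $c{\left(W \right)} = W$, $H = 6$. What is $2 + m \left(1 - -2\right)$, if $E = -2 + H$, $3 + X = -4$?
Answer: $-22$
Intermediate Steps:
$X = -7$ ($X = -3 - 4 = -7$)
$E = 4$ ($E = -2 + 6 = 4$)
$m = -8$ ($m = 4 \left(-2\right) = -8$)
$2 + m \left(1 - -2\right) = 2 - 8 \left(1 - -2\right) = 2 - 8 \left(1 + 2\right) = 2 - 24 = -22$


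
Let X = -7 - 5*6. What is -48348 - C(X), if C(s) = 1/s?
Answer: -1788875/37 ≈ -48348.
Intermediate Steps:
X = -37 (X = -7 - 30 = -37)
-48348 - C(X) = -48348 - 1/(-37) = -48348 - 1*(-1/37) = -48348 + 1/37 = -1788875/37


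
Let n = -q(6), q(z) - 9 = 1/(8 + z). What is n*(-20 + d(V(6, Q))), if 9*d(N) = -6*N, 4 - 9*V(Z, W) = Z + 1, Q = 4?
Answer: 11303/63 ≈ 179.41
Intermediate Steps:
q(z) = 9 + 1/(8 + z)
V(Z, W) = ⅓ - Z/9 (V(Z, W) = 4/9 - (Z + 1)/9 = 4/9 - (1 + Z)/9 = 4/9 + (-⅑ - Z/9) = ⅓ - Z/9)
d(N) = -2*N/3 (d(N) = (-6*N)/9 = -2*N/3)
n = -127/14 (n = -(73 + 9*6)/(8 + 6) = -(73 + 54)/14 = -127/14 ≈ -9.0714)
n*(-20 + d(V(6, Q))) = -127*(-20 - 2*(⅓ - ⅑*6)/3)/14 = -127*(-20 - 2*(⅓ - ⅔)/3)/14 = -127*(-20 - ⅔*(-⅓))/14 = -127*(-20 + 2/9)/14 = -127/14*(-178/9) = 11303/63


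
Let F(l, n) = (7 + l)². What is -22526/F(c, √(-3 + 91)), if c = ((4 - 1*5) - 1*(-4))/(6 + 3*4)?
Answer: -810936/1849 ≈ -438.58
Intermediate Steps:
c = ⅙ (c = ((4 - 5) + 4)/(6 + 12) = (-1 + 4)/18 = 3*(1/18) = ⅙ ≈ 0.16667)
-22526/F(c, √(-3 + 91)) = -22526/(7 + ⅙)² = -22526/((43/6)²) = -22526/1849/36 = -22526*36/1849 = -810936/1849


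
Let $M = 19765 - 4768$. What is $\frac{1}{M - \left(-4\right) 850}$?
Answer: $\frac{1}{18397} \approx 5.4357 \cdot 10^{-5}$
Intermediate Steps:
$M = 14997$
$\frac{1}{M - \left(-4\right) 850} = \frac{1}{14997 - \left(-4\right) 850} = \frac{1}{14997 - -3400} = \frac{1}{14997 + 3400} = \frac{1}{18397}$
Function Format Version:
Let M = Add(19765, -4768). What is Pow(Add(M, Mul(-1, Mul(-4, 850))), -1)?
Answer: Rational(1, 18397) ≈ 5.4357e-5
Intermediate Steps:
M = 14997
Pow(Add(M, Mul(-1, Mul(-4, 850))), -1) = Pow(Add(14997, Mul(-1, Mul(-4, 850))), -1) = Pow(Add(14997, Mul(-1, -3400)), -1) = Pow(Add(14997, 3400), -1) = Pow(18397, -1) = Rational(1, 18397)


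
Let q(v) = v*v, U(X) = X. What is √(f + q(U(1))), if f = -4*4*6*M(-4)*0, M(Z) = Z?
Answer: 1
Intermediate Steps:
q(v) = v²
f = 0 (f = -4*4*6*(-4)*0 = -96*(-4)*0 = -4*(-96)*0 = 384*0 = 0)
√(f + q(U(1))) = √(0 + 1²) = √(0 + 1) = √1 = 1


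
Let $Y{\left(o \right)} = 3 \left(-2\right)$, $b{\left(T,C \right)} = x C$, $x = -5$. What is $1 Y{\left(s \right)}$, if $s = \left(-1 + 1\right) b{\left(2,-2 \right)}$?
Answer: $-6$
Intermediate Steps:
$b{\left(T,C \right)} = - 5 C$
$s = 0$ ($s = \left(-1 + 1\right) \left(\left(-5\right) \left(-2\right)\right) = 0 \cdot 10 = 0$)
$Y{\left(o \right)} = -6$
$1 Y{\left(s \right)} = 1 \left(-6\right) = -6$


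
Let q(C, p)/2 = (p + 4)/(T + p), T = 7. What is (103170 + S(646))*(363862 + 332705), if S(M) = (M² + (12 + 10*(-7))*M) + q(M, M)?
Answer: 219705628218618/653 ≈ 3.3646e+11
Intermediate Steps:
q(C, p) = 2*(4 + p)/(7 + p) (q(C, p) = 2*((p + 4)/(7 + p)) = 2*((4 + p)/(7 + p)) = 2*(4 + p)/(7 + p))
S(M) = M² - 58*M + 2*(4 + M)/(7 + M) (S(M) = (M² + (12 + 10*(-7))*M) + 2*(4 + M)/(7 + M) = (M² + (12 - 70)*M) + 2*(4 + M)/(7 + M) = (M² - 58*M) + 2*(4 + M)/(7 + M) = M² - 58*M + 2*(4 + M)/(7 + M))
(103170 + S(646))*(363862 + 332705) = (103170 + (8 + 2*646 + 646*(-58 + 646)*(7 + 646))/(7 + 646))*(363862 + 332705) = (103170 + (8 + 1292 + 646*588*653)/653)*696567 = (103170 + (8 + 1292 + 248040744)/653)*696567 = (103170 + (1/653)*248042044)*696567 = (103170 + 248042044/653)*696567 = (315412054/653)*696567 = 219705628218618/653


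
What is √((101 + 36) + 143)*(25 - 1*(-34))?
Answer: 118*√70 ≈ 987.26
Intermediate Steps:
√((101 + 36) + 143)*(25 - 1*(-34)) = √(137 + 143)*(25 + 34) = √280*59 = (2*√70)*59 = 118*√70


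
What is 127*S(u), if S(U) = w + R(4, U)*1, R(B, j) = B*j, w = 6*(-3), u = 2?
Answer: -1270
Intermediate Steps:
w = -18
S(U) = -18 + 4*U (S(U) = -18 + (4*U)*1 = -18 + 4*U)
127*S(u) = 127*(-18 + 4*2) = 127*(-18 + 8) = 127*(-10) = -1270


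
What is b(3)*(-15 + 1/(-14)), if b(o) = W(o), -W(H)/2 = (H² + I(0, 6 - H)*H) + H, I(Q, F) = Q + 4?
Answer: 5064/7 ≈ 723.43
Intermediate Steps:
I(Q, F) = 4 + Q
W(H) = -10*H - 2*H² (W(H) = -2*((H² + (4 + 0)*H) + H) = -2*((H² + 4*H) + H) = -2*(H² + 5*H) = -10*H - 2*H²)
b(o) = -2*o*(5 + o)
b(3)*(-15 + 1/(-14)) = (-2*3*(5 + 3))*(-15 + 1/(-14)) = (-2*3*8)*(-15 - 1/14) = -48*(-211/14) = 5064/7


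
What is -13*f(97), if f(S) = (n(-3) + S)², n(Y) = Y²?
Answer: -146068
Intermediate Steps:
f(S) = (9 + S)² (f(S) = ((-3)² + S)² = (9 + S)²)
-13*f(97) = -13*(9 + 97)² = -13*106² = -13*11236 = -146068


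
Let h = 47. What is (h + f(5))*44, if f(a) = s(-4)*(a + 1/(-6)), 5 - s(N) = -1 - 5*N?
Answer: -2728/3 ≈ -909.33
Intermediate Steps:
s(N) = 6 + 5*N (s(N) = 5 - (-1 - 5*N) = 5 + (1 + 5*N) = 6 + 5*N)
f(a) = 7/3 - 14*a (f(a) = (6 + 5*(-4))*(a + 1/(-6)) = (6 - 20)*(a - 1/6) = -14*(-1/6 + a) = 7/3 - 14*a)
(h + f(5))*44 = (47 + (7/3 - 14*5))*44 = (47 + (7/3 - 70))*44 = (47 - 203/3)*44 = -62/3*44 = -2728/3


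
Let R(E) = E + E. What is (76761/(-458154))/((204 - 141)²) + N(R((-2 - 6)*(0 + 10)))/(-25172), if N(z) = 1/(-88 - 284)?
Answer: -632248997/15015513539376 ≈ -4.2106e-5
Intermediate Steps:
R(E) = 2*E
N(z) = -1/372 (N(z) = 1/(-372) = -1/372)
(76761/(-458154))/((204 - 141)²) + N(R((-2 - 6)*(0 + 10)))/(-25172) = (76761/(-458154))/((204 - 141)²) - 1/372/(-25172) = (76761*(-1/458154))/(63²) - 1/372*(-1/25172) = -8529/50906/3969 + 1/9363984 = -8529/50906*1/3969 + 1/9363984 = -2843/67348638 + 1/9363984 = -632248997/15015513539376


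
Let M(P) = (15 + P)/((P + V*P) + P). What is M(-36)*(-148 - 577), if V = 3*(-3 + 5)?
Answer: -5075/96 ≈ -52.865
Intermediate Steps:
V = 6 (V = 3*2 = 6)
M(P) = (15 + P)/(8*P) (M(P) = (15 + P)/((P + 6*P) + P) = (15 + P)/(7*P + P) = (15 + P)/((8*P)) = (15 + P)*(1/(8*P)) = (15 + P)/(8*P))
M(-36)*(-148 - 577) = ((1/8)*(15 - 36)/(-36))*(-148 - 577) = ((1/8)*(-1/36)*(-21))*(-725) = (7/96)*(-725) = -5075/96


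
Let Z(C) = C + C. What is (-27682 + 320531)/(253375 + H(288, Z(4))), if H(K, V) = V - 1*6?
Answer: 292849/253377 ≈ 1.1558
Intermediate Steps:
Z(C) = 2*C
H(K, V) = -6 + V (H(K, V) = V - 6 = -6 + V)
(-27682 + 320531)/(253375 + H(288, Z(4))) = (-27682 + 320531)/(253375 + (-6 + 2*4)) = 292849/(253375 + (-6 + 8)) = 292849/(253375 + 2) = 292849/253377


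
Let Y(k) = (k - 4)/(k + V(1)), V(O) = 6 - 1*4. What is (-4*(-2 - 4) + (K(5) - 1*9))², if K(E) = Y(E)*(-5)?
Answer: 10000/49 ≈ 204.08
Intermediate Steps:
V(O) = 2 (V(O) = 6 - 4 = 2)
Y(k) = (-4 + k)/(2 + k) (Y(k) = (k - 4)/(k + 2) = (-4 + k)/(2 + k))
K(E) = -5*(-4 + E)/(2 + E) (K(E) = ((-4 + E)/(2 + E))*(-5) = -5*(-4 + E)/(2 + E))
(-4*(-2 - 4) + (K(5) - 1*9))² = (-4*(-2 - 4) + (5*(4 - 1*5)/(2 + 5) - 1*9))² = (-4*(-6) + (5*(4 - 5)/7 - 9))² = (24 + (5*(⅐)*(-1) - 9))² = (24 + (-5/7 - 9))² = (24 - 68/7)² = (100/7)² = 10000/49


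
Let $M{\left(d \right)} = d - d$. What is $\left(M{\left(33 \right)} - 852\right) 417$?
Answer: $-355284$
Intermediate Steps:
$M{\left(d \right)} = 0$
$\left(M{\left(33 \right)} - 852\right) 417 = \left(0 - 852\right) 417 = \left(-852\right) 417 = -355284$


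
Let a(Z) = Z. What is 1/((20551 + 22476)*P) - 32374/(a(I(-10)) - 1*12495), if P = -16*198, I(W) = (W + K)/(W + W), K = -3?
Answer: 8023427101763/3096543729312 ≈ 2.5911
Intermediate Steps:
I(W) = (-3 + W)/(2*W) (I(W) = (W - 3)/(W + W) = (-3 + W)/((2*W)) = (-3 + W)*(1/(2*W)) = (-3 + W)/(2*W))
P = -3168
1/((20551 + 22476)*P) - 32374/(a(I(-10)) - 1*12495) = 1/((20551 + 22476)*(-3168)) - 32374/((½)*(-3 - 10)/(-10) - 1*12495) = -1/3168/43027 - 32374/((½)*(-⅒)*(-13) - 12495) = (1/43027)*(-1/3168) - 32374/(13/20 - 12495) = -1/136309536 - 32374/(-249887/20) = -1/136309536 - 32374*(-20/249887) = -1/136309536 + 647480/249887 = 8023427101763/3096543729312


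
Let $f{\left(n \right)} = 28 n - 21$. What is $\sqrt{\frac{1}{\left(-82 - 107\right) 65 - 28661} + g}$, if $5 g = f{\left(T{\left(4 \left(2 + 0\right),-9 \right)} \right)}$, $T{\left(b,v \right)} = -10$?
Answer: $\frac{i \sqrt{2523246272230}}{204730} \approx 7.7589 i$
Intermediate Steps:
$f{\left(n \right)} = -21 + 28 n$
$g = - \frac{301}{5}$ ($g = \frac{-21 + 28 \left(-10\right)}{5} = \frac{-21 - 280}{5} = \frac{1}{5} \left(-301\right) = - \frac{301}{5} \approx -60.2$)
$\sqrt{\frac{1}{\left(-82 - 107\right) 65 - 28661} + g} = \sqrt{\frac{1}{\left(-82 - 107\right) 65 - 28661} - \frac{301}{5}} = \sqrt{\frac{1}{\left(-189\right) 65 - 28661} - \frac{301}{5}} = \sqrt{\frac{1}{-12285 - 28661} - \frac{301}{5}} = \sqrt{\frac{1}{-40946} - \frac{301}{5}} = \sqrt{- \frac{1}{40946} - \frac{301}{5}} = \sqrt{- \frac{12324751}{204730}} = \frac{i \sqrt{2523246272230}}{204730}$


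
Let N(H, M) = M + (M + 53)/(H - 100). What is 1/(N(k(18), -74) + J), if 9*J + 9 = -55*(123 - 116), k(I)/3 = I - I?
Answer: -900/105811 ≈ -0.0085057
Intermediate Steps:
k(I) = 0 (k(I) = 3*(I - I) = 3*0 = 0)
J = -394/9 (J = -1 + (-55*(123 - 116))/9 = -1 + (-55*7)/9 = -1 + (⅑)*(-385) = -1 - 385/9 = -394/9 ≈ -43.778)
N(H, M) = M + (53 + M)/(-100 + H)
1/(N(k(18), -74) + J) = 1/((53 - 99*(-74) + 0*(-74))/(-100 + 0) - 394/9) = 1/((53 + 7326 + 0)/(-100) - 394/9) = 1/(-1/100*7379 - 394/9) = 1/(-7379/100 - 394/9) = 1/(-105811/900) = -900/105811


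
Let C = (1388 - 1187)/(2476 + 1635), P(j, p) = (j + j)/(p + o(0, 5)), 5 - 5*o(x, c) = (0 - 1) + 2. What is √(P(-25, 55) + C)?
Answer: I*√123830723911/382323 ≈ 0.92041*I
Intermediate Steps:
o(x, c) = ⅘ (o(x, c) = 1 - ((0 - 1) + 2)/5 = 1 - (-1 + 2)/5 = 1 - ⅕*1 = 1 - ⅕ = ⅘)
P(j, p) = 2*j/(⅘ + p) (P(j, p) = (j + j)/(p + ⅘) = (2*j)/(⅘ + p) = 2*j/(⅘ + p))
C = 201/4111 ≈ 0.048893
√(P(-25, 55) + C) = √(10*(-25)/(4 + 5*55) + 201/4111) = √(10*(-25)/(4 + 275) + 201/4111) = √(10*(-25)/279 + 201/4111) = √(10*(-25)*(1/279) + 201/4111) = √(-250/279 + 201/4111) = √(-971671/1146969) = I*√123830723911/382323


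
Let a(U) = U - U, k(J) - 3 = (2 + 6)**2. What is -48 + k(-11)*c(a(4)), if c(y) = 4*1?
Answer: 220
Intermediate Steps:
k(J) = 67 (k(J) = 3 + (2 + 6)**2 = 3 + 8**2 = 3 + 64 = 67)
a(U) = 0
c(y) = 4
-48 + k(-11)*c(a(4)) = -48 + 67*4 = -48 + 268 = 220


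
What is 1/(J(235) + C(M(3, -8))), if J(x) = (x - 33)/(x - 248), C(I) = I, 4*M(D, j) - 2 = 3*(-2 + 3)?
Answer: -52/743 ≈ -0.069987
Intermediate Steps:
M(D, j) = 5/4 (M(D, j) = ½ + (3*(-2 + 3))/4 = ½ + (3*1)/4 = ½ + (¼)*3 = ½ + ¾ = 5/4)
J(x) = (-33 + x)/(-248 + x)
1/(J(235) + C(M(3, -8))) = 1/((-33 + 235)/(-248 + 235) + 5/4) = 1/(202/(-13) + 5/4) = 1/(-1/13*202 + 5/4) = 1/(-202/13 + 5/4) = 1/(-743/52) = -52/743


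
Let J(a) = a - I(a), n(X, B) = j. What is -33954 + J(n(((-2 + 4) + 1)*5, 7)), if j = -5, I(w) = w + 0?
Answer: -33954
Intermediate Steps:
I(w) = w
n(X, B) = -5
J(a) = 0 (J(a) = a - a = 0)
-33954 + J(n(((-2 + 4) + 1)*5, 7)) = -33954 + 0 = -33954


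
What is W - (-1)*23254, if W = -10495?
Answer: 12759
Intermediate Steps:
W - (-1)*23254 = -10495 - (-1)*23254 = -10495 - 1*(-23254) = -10495 + 23254 = 12759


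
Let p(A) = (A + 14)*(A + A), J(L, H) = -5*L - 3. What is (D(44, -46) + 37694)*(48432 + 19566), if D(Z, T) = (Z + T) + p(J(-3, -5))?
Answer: 2605411368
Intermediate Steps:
J(L, H) = -3 - 5*L
p(A) = 2*A*(14 + A) (p(A) = (14 + A)*(2*A) = 2*A*(14 + A))
D(Z, T) = 624 + T + Z (D(Z, T) = (Z + T) + 2*(-3 - 5*(-3))*(14 + (-3 - 5*(-3))) = (T + Z) + 2*(-3 + 15)*(14 + (-3 + 15)) = (T + Z) + 2*12*(14 + 12) = (T + Z) + 2*12*26 = (T + Z) + 624 = 624 + T + Z)
(D(44, -46) + 37694)*(48432 + 19566) = ((624 - 46 + 44) + 37694)*(48432 + 19566) = (622 + 37694)*67998 = 38316*67998 = 2605411368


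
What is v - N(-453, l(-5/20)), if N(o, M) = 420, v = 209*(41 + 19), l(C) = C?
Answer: 12120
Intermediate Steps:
v = 12540 (v = 209*60 = 12540)
v - N(-453, l(-5/20)) = 12540 - 1*420 = 12540 - 420 = 12120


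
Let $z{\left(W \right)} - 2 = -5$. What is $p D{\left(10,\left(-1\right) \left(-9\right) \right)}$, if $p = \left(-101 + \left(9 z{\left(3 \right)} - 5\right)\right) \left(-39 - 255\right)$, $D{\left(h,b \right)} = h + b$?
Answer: $742938$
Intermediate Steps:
$D{\left(h,b \right)} = b + h$
$z{\left(W \right)} = -3$ ($z{\left(W \right)} = 2 - 5 = -3$)
$p = 39102$ ($p = \left(-101 + \left(9 \left(-3\right) - 5\right)\right) \left(-39 - 255\right) = \left(-101 - 32\right) \left(-294\right) = \left(-133\right) \left(-294\right) = 39102$)
$p D{\left(10,\left(-1\right) \left(-9\right) \right)} = 39102 \left(\left(-1\right) \left(-9\right) + 10\right) = 39102 \left(9 + 10\right) = 39102 \cdot 19 = 742938$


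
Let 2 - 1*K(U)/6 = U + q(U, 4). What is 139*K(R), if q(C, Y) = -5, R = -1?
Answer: 6672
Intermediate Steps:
K(U) = 42 - 6*U (K(U) = 12 - 6*(U - 5) = 12 - 6*(-5 + U) = 12 + (30 - 6*U) = 42 - 6*U)
139*K(R) = 139*(42 - 6*(-1)) = 139*(42 + 6) = 139*48 = 6672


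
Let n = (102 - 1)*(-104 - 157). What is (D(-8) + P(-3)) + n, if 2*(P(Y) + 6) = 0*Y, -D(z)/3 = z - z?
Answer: -26367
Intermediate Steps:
D(z) = 0 (D(z) = -3*(z - z) = -3*0 = 0)
n = -26361 (n = 101*(-261) = -26361)
P(Y) = -6 (P(Y) = -6 + (0*Y)/2 = -6 + (1/2)*0 = -6 + 0 = -6)
(D(-8) + P(-3)) + n = (0 - 6) - 26361 = -6 - 26361 = -26367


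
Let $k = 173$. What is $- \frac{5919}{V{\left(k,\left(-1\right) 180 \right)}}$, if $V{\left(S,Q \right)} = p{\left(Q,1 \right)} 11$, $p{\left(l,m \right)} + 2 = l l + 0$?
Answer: $- \frac{5919}{356378} \approx -0.016609$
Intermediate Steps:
$p{\left(l,m \right)} = -2 + l^{2}$ ($p{\left(l,m \right)} = -2 + \left(l l + 0\right) = -2 + \left(l^{2} + 0\right) = -2 + l^{2}$)
$V{\left(S,Q \right)} = -22 + 11 Q^{2}$ ($V{\left(S,Q \right)} = \left(-2 + Q^{2}\right) 11 = -22 + 11 Q^{2}$)
$- \frac{5919}{V{\left(k,\left(-1\right) 180 \right)}} = - \frac{5919}{-22 + 11 \left(\left(-1\right) 180\right)^{2}} = - \frac{5919}{-22 + 11 \left(-180\right)^{2}} = - \frac{5919}{-22 + 11 \cdot 32400} = - \frac{5919}{-22 + 356400} = - \frac{5919}{356378}$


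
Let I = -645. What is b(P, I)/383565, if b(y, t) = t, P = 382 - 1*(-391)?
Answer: -43/25571 ≈ -0.0016816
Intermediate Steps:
P = 773 (P = 382 + 391 = 773)
b(P, I)/383565 = -645/383565 = -645*1/383565 = -43/25571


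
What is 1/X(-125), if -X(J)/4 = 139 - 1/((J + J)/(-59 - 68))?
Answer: -125/69246 ≈ -0.0018052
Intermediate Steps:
X(J) = -556 - 254/J (X(J) = -4*(139 - 1/((J + J)/(-59 - 68))) = -4*(139 - 1/((2*J)/(-127))) = -4*(139 - 1/((2*J)*(-1/127))) = -4*(139 - 1/((-2*J/127))) = -4*(139 - (-127)/(2*J)) = -4*(139 + 127/(2*J)) = -556 - 254/J)
1/X(-125) = 1/(-556 - 254/(-125)) = 1/(-556 - 254*(-1/125)) = 1/(-556 + 254/125) = 1/(-69246/125) = -125/69246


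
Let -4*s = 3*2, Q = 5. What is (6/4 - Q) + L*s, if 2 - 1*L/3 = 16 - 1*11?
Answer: 10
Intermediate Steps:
s = -3/2 (s = -3*2/4 = -¼*6 = -3/2 ≈ -1.5000)
L = -9 (L = 6 - 3*(16 - 1*11) = 6 - 3*(16 - 11) = 6 - 3*5 = 6 - 15 = -9)
(6/4 - Q) + L*s = (6/4 - 1*5) - 9*(-3/2) = (6*(¼) - 5) + 27/2 = (3/2 - 5) + 27/2 = -7/2 + 27/2 = 10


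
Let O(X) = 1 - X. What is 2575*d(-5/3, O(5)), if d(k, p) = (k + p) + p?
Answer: -74675/3 ≈ -24892.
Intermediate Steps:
d(k, p) = k + 2*p
2575*d(-5/3, O(5)) = 2575*(-5/3 + 2*(1 - 1*5)) = 2575*(-5*⅓ + 2*(1 - 5)) = 2575*(-5/3 + 2*(-4)) = 2575*(-5/3 - 8) = 2575*(-29/3) = -74675/3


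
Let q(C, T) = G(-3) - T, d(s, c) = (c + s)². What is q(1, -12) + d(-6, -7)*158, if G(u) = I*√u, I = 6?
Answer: 26714 + 6*I*√3 ≈ 26714.0 + 10.392*I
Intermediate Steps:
G(u) = 6*√u
q(C, T) = -T + 6*I*√3 (q(C, T) = 6*√(-3) - T = 6*(I*√3) - T = 6*I*√3 - T = -T + 6*I*√3)
q(1, -12) + d(-6, -7)*158 = (-1*(-12) + 6*I*√3) + (-7 - 6)²*158 = (12 + 6*I*√3) + (-13)²*158 = (12 + 6*I*√3) + 169*158 = (12 + 6*I*√3) + 26702 = 26714 + 6*I*√3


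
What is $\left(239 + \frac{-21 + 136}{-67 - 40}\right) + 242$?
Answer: $\frac{51352}{107} \approx 479.93$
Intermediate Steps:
$\left(239 + \frac{-21 + 136}{-67 - 40}\right) + 242 = \left(239 + \frac{115}{-107}\right) + 242 = \left(239 + 115 \left(- \frac{1}{107}\right)\right) + 242 = \left(239 - \frac{115}{107}\right) + 242 = \frac{25458}{107} + 242 = \frac{51352}{107}$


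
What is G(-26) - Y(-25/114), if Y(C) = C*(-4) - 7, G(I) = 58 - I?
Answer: 5137/57 ≈ 90.123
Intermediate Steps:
Y(C) = -7 - 4*C (Y(C) = -4*C - 7 = -7 - 4*C)
G(-26) - Y(-25/114) = (58 - 1*(-26)) - (-7 - (-100)/114) = (58 + 26) - (-7 - (-100)/114) = 84 - (-7 - 4*(-25/114)) = 84 - (-7 + 50/57) = 84 - 1*(-349/57) = 84 + 349/57 = 5137/57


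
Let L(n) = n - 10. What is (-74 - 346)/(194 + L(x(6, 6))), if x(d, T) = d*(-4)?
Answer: -21/8 ≈ -2.6250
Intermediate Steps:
x(d, T) = -4*d
L(n) = -10 + n
(-74 - 346)/(194 + L(x(6, 6))) = (-74 - 346)/(194 + (-10 - 4*6)) = -420/(194 + (-10 - 24)) = -420/(194 - 34) = -420/160 = -420*1/160 = -21/8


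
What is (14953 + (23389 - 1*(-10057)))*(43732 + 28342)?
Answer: 3488309526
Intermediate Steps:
(14953 + (23389 - 1*(-10057)))*(43732 + 28342) = (14953 + (23389 + 10057))*72074 = (14953 + 33446)*72074 = 48399*72074 = 3488309526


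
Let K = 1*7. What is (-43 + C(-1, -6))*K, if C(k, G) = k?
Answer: -308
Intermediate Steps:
K = 7
(-43 + C(-1, -6))*K = (-43 - 1)*7 = -44*7 = -308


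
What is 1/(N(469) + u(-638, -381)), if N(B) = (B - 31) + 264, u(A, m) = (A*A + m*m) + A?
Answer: 1/552269 ≈ 1.8107e-6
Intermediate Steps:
u(A, m) = A + A**2 + m**2 (u(A, m) = (A**2 + m**2) + A = A + A**2 + m**2)
N(B) = 233 + B (N(B) = (-31 + B) + 264 = 233 + B)
1/(N(469) + u(-638, -381)) = 1/((233 + 469) + (-638 + (-638)**2 + (-381)**2)) = 1/(702 + (-638 + 407044 + 145161)) = 1/(702 + 551567) = 1/552269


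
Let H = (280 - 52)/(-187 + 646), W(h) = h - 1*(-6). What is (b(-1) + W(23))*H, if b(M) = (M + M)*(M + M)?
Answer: 836/51 ≈ 16.392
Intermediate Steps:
W(h) = 6 + h (W(h) = h + 6 = 6 + h)
b(M) = 4*M² (b(M) = (2*M)*(2*M) = 4*M²)
H = 76/153 (H = 228/459 = 228*(1/459) = 76/153 ≈ 0.49673)
(b(-1) + W(23))*H = (4*(-1)² + (6 + 23))*(76/153) = (4*1 + 29)*(76/153) = (4 + 29)*(76/153) = 33*(76/153) = 836/51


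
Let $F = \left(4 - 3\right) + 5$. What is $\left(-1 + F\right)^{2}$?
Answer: $25$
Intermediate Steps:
$F = 6$ ($F = 1 + 5 = 6$)
$\left(-1 + F\right)^{2} = \left(-1 + 6\right)^{2} = 5^{2} = 25$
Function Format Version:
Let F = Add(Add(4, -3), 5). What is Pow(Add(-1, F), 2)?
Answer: 25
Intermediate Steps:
F = 6 (F = Add(1, 5) = 6)
Pow(Add(-1, F), 2) = Pow(Add(-1, 6), 2) = Pow(5, 2) = 25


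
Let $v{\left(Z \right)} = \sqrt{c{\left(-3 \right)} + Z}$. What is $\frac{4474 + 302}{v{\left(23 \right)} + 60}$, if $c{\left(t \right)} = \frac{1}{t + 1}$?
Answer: $\frac{12736}{159} - \frac{1592 \sqrt{10}}{795} \approx 73.768$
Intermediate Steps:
$c{\left(t \right)} = \frac{1}{1 + t}$
$v{\left(Z \right)} = \sqrt{- \frac{1}{2} + Z}$ ($v{\left(Z \right)} = \sqrt{\frac{1}{1 - 3} + Z} = \sqrt{\frac{1}{-2} + Z} = \sqrt{- \frac{1}{2} + Z}$)
$\frac{4474 + 302}{v{\left(23 \right)} + 60} = \frac{4474 + 302}{\frac{\sqrt{-2 + 4 \cdot 23}}{2} + 60} = \frac{4776}{\frac{\sqrt{-2 + 92}}{2} + 60} = \frac{4776}{\frac{\sqrt{90}}{2} + 60} = \frac{4776}{\frac{3 \sqrt{10}}{2} + 60} = \frac{4776}{60 + \frac{3 \sqrt{10}}{2}}$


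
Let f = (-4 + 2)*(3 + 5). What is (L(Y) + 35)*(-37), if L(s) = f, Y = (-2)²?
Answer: -703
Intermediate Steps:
Y = 4
f = -16 (f = -2*8 = -16)
L(s) = -16
(L(Y) + 35)*(-37) = (-16 + 35)*(-37) = 19*(-37) = -703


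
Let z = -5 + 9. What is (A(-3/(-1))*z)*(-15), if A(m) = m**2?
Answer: -540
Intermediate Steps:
z = 4
(A(-3/(-1))*z)*(-15) = ((-3/(-1))**2*4)*(-15) = ((-3*(-1))**2*4)*(-15) = (3**2*4)*(-15) = (9*4)*(-15) = 36*(-15) = -540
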